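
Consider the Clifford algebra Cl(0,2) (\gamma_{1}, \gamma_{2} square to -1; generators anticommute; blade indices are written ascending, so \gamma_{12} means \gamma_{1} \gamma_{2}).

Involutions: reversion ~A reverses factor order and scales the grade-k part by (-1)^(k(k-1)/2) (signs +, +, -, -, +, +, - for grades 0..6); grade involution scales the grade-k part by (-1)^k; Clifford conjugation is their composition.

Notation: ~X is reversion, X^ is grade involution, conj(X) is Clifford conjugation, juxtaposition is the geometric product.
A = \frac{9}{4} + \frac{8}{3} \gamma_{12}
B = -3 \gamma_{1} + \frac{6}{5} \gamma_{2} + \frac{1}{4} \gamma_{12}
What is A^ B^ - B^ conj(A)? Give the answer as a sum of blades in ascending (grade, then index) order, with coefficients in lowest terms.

first term: -\frac{2}{3} + \frac{199}{20} \gamma_{1} + \frac{53}{10} \gamma_{2} + \frac{9}{16} \gamma_{12}
second term: \frac{2}{3} + \frac{199}{20} \gamma_{1} + \frac{53}{10} \gamma_{2} + \frac{9}{16} \gamma_{12}
Answer: -\frac{4}{3}


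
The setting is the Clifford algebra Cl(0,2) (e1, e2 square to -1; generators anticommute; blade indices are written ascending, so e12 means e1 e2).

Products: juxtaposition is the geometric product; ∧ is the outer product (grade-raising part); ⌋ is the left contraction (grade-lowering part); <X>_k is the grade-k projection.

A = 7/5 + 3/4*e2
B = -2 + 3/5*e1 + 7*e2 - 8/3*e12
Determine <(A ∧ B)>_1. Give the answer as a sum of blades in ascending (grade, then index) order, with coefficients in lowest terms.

step 1: -14/5 + 21/25*e1 + 83/10*e2 - 251/60*e12
step 2: 21/25*e1 + 83/10*e2
Answer: 21/25*e1 + 83/10*e2


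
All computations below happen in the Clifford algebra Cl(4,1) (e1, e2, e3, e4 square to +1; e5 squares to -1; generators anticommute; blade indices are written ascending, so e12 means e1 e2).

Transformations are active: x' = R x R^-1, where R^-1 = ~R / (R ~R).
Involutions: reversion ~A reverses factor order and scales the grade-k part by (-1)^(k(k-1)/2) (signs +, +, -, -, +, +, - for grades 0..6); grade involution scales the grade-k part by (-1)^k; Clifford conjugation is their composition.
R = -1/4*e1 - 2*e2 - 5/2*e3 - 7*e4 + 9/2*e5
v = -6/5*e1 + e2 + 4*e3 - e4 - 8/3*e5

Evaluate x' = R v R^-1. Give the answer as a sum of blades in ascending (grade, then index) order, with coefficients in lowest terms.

~R = -1/4*e1 - 2*e2 - 5/2*e3 - 7*e4 + 9/2*e5, and R ~R = 625/16, so R^-1 = ~R / (625/16).
R v = 73/10 - 53/20*e12 - 4*e13 - 163/20*e14 + 91/15*e15 - 11/2*e23 + 9*e24 + 5/6*e25 + 61/2*e34 - 34/3*e35 + 139/6*e45
Answer: 3458/3125*e1 - 5461/3125*e2 - 3084/625*e3 - 5051/3125*e4 + 40768/9375*e5


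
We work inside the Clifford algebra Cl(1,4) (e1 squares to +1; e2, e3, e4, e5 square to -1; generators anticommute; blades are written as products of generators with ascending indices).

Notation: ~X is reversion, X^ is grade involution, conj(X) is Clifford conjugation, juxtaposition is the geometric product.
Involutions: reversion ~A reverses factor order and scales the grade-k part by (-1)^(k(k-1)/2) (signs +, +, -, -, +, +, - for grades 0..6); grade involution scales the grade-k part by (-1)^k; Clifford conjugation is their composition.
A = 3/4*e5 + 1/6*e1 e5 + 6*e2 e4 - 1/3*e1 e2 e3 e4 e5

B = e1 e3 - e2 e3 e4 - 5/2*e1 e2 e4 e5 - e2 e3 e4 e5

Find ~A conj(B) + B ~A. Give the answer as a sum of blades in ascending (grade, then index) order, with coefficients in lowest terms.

first term: 1/3*e1 + 31/6*e3 - 46/3*e1 e5 + 5/12*e2 e4 + 37/6*e3 e5 - 15/8*e1 e2 e4 - 3/4*e1 e3 e5 - 3/4*e2 e3 e4 - 1/3*e2 e4 e5 - 35/6*e1 e2 e3 e4 + 3/4*e2 e3 e4 e5 - 1/6*e1 e2 e3 e4 e5
second term: 1/3*e1 + 31/6*e3 - 46/3*e1 e5 + 5/12*e2 e4 + 37/6*e3 e5 + 15/8*e1 e2 e4 + 3/4*e1 e3 e5 + 3/4*e2 e3 e4 + 1/3*e2 e4 e5 + 35/6*e1 e2 e3 e4 - 3/4*e2 e3 e4 e5 - 1/6*e1 e2 e3 e4 e5
Answer: 2/3*e1 + 31/3*e3 - 92/3*e1 e5 + 5/6*e2 e4 + 37/3*e3 e5 - 1/3*e1 e2 e3 e4 e5


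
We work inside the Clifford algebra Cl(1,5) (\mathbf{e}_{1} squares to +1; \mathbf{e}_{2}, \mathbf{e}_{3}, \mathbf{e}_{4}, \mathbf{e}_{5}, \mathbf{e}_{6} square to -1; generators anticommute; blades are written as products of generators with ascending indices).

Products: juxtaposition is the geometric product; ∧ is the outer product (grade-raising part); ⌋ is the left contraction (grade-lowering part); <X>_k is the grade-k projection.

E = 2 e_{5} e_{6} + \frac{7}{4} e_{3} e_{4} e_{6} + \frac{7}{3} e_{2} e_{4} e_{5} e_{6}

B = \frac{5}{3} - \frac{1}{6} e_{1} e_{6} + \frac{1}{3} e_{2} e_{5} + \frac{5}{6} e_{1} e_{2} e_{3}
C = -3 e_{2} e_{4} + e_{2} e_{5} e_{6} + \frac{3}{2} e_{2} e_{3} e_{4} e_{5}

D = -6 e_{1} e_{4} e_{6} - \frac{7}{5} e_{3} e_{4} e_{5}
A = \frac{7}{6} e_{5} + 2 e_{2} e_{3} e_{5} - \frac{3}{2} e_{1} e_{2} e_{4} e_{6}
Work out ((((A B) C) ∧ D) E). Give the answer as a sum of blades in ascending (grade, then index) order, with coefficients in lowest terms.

step 1: \frac{7}{18} e_{2} + \frac{2}{3} e_{3} + \frac{35}{18} e_{5} + \frac{5}{3} e_{1} e_{5} + \frac{1}{4} e_{2} e_{4} + \frac{7}{36} e_{1} e_{5} e_{6} + \frac{10}{3} e_{2} e_{3} e_{5} - \frac{5}{4} e_{3} e_{4} e_{6} - \frac{35}{36} e_{1} e_{2} e_{3} e_{5} - \frac{5}{2} e_{1} e_{2} e_{4} e_{6} - \frac{1}{2} e_{1} e_{4} e_{5} e_{6} + \frac{1}{3} e_{1} e_{2} e_{3} e_{5} e_{6}
step 2: \frac{3}{4} - \frac{23}{6} e_{4} - \frac{7}{36} e_{1} e_{2} - \frac{1}{3} e_{1} e_{3} + \frac{35}{24} e_{1} e_{4} - \frac{15}{2} e_{1} e_{6} + \frac{35}{18} e_{2} e_{6} + \frac{3}{8} e_{3} e_{5} + \frac{10}{3} e_{3} e_{6} - \frac{7}{18} e_{5} e_{6} - \frac{1}{2} e_{1} e_{2} e_{4} + \frac{5}{3} e_{1} e_{2} e_{6} - \frac{35}{36} e_{1} e_{3} e_{6} + \frac{5}{2} e_{1} e_{4} e_{5} - \frac{1}{2} e_{1} e_{4} e_{6} + \frac{59}{12} e_{2} e_{3} e_{4} - \frac{15}{4} e_{2} e_{3} e_{6} - \frac{29}{6} e_{2} e_{4} e_{5} + \frac{15}{8} e_{2} e_{5} e_{6} - \frac{127}{12} e_{3} e_{4} e_{5} + \frac{1}{4} e_{4} e_{5} e_{6} + \frac{5}{2} e_{1} e_{2} e_{3} e_{4} + \frac{3}{4} e_{1} e_{2} e_{3} e_{6} - 5 e_{1} e_{2} e_{4} e_{5} + \frac{3}{2} e_{1} e_{2} e_{5} e_{6} + \frac{35}{12} e_{1} e_{3} e_{4} e_{5} - \frac{15}{4} e_{1} e_{3} e_{5} e_{6} + \frac{5}{4} e_{2} e_{3} e_{4} e_{5} - \frac{2}{3} e_{2} e_{3} e_{5} e_{6} + \frac{7}{24} e_{1} e_{2} e_{3} e_{4} e_{6} - \frac{7}{12} e_{1} e_{2} e_{4} e_{5} e_{6} - e_{1} e_{3} e_{4} e_{5} e_{6}
step 3: -\frac{9}{2} e_{1} e_{4} e_{6} - \frac{21}{20} e_{3} e_{4} e_{5} + \frac{49}{180} e_{1} e_{2} e_{3} e_{4} e_{5} - \frac{33}{4} e_{1} e_{3} e_{4} e_{5} e_{6} + \frac{49}{18} e_{2} e_{3} e_{4} e_{5} e_{6} + \frac{7}{3} e_{1} e_{2} e_{3} e_{4} e_{5} e_{6}
step 4: -\frac{343}{54} e_{3} + \frac{175}{72} e_{1} e_{3} - \frac{231}{16} e_{1} e_{5} + \frac{343}{72} e_{2} e_{5} + \frac{147}{80} e_{5} e_{6} - \frac{77}{4} e_{1} e_{2} e_{3} - \frac{77}{12} e_{1} e_{2} e_{5} + \frac{33}{2} e_{1} e_{3} e_{4} - \frac{343}{540} e_{1} e_{3} e_{6} - 9 e_{1} e_{4} e_{5} - \frac{49}{9} e_{2} e_{3} e_{4} - \frac{49}{20} e_{2} e_{3} e_{6} + \frac{21}{10} e_{3} e_{4} e_{6} - \frac{14}{3} e_{1} e_{2} e_{3} e_{4} - \frac{343}{720} e_{1} e_{2} e_{5} e_{6} - \frac{49}{90} e_{1} e_{2} e_{3} e_{4} e_{6}
Answer: -\frac{343}{54} e_{3} + \frac{175}{72} e_{1} e_{3} - \frac{231}{16} e_{1} e_{5} + \frac{343}{72} e_{2} e_{5} + \frac{147}{80} e_{5} e_{6} - \frac{77}{4} e_{1} e_{2} e_{3} - \frac{77}{12} e_{1} e_{2} e_{5} + \frac{33}{2} e_{1} e_{3} e_{4} - \frac{343}{540} e_{1} e_{3} e_{6} - 9 e_{1} e_{4} e_{5} - \frac{49}{9} e_{2} e_{3} e_{4} - \frac{49}{20} e_{2} e_{3} e_{6} + \frac{21}{10} e_{3} e_{4} e_{6} - \frac{14}{3} e_{1} e_{2} e_{3} e_{4} - \frac{343}{720} e_{1} e_{2} e_{5} e_{6} - \frac{49}{90} e_{1} e_{2} e_{3} e_{4} e_{6}


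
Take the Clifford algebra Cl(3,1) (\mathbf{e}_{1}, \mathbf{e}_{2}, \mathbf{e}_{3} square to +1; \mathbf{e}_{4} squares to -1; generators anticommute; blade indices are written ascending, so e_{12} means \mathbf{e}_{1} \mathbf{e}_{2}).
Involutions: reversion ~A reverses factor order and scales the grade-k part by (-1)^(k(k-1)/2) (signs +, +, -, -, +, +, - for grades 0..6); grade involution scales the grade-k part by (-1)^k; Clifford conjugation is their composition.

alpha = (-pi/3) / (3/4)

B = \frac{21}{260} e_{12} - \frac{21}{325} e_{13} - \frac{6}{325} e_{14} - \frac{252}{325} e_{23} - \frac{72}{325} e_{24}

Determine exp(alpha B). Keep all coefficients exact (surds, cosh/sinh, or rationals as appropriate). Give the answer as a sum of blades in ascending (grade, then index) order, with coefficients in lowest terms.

B^2 term by term: the squares give (\frac{21}{260})^2*(e_{12})^2 + (-\frac{21}{325})^2*(e_{13})^2 + (-\frac{6}{325})^2*(e_{14})^2 + (-\frac{252}{325})^2*(e_{23})^2 + (-\frac{72}{325})^2*(e_{24})^2 = \frac{441}{67600}*(-1) + \frac{441}{105625}*(-1) + \frac{36}{105625}*(+1) + \frac{63504}{105625}*(-1) + \frac{5184}{105625}*(+1) = -\frac{9}{16} (each basis 2-blade squares to minus the product of its generators' squares); cross terms between blades sharing an index anticommute and cancel; the commuting (index-disjoint) pairs give grade-4 terms 2*c*c'*(blade product), which cancel blade by blade — e_{1234}: -\frac{3024}{105625} + \frac{3024}{105625} = 0 — confirming B is simple. So B^2 = -\frac{9}{16}.
B^2 = -\frac{9}{16} — the series telescopes trigonometrically here: l = \frac{3}{4}, alpha*l = - \frac{\pi}{3}, so exp(alpha B) = cos(- \frac{\pi}{3}) + (sin(- \frac{\pi}{3})/(\frac{3}{4}))*B = \frac{1}{2} + (- \frac{2 \sqrt{3}}{3})*B.
Answer: \frac{1}{2} - \frac{7 \sqrt{3}}{130} e_{12} + \frac{14 \sqrt{3}}{325} e_{13} + \frac{4 \sqrt{3}}{325} e_{14} + \frac{168 \sqrt{3}}{325} e_{23} + \frac{48 \sqrt{3}}{325} e_{24}


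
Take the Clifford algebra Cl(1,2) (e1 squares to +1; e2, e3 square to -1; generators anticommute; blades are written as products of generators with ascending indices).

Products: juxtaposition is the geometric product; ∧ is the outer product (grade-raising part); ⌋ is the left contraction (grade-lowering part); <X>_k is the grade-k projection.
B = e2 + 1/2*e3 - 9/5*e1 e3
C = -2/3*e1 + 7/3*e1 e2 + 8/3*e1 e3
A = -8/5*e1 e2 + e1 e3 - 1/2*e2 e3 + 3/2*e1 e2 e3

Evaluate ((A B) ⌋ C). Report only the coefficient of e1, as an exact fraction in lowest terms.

step 1: -9/5 + 11/10*e1 + 59/20*e2 - 1/2*e3 - 33/20*e1 e2 + 3/2*e1 e3 - 72/25*e2 e3 - 9/5*e1 e2 e3
step 2: -7/12 + 27/4*e1 + 77/30*e2 + 44/15*e3 - 21/5*e1 e2 - 24/5*e1 e3
Answer: 27/4


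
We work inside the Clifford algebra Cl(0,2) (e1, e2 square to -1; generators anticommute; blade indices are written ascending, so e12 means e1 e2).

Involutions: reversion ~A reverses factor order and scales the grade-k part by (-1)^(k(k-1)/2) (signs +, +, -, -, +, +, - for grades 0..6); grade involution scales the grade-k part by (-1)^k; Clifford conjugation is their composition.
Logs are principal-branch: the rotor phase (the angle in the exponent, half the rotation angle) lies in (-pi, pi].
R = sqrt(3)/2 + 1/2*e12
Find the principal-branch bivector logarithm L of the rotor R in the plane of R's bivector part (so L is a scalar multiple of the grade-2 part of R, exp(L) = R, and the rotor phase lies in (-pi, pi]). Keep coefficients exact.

The scalar part of R is sqrt(3)/2, so the principal-branch rotor phase is pinned; divide the bivector part by its sine to get the unit plane — L is the phase times that plane.
Concretely: cos(phase) = sqrt(3)/2 gives phase = ±pi/6, and since phase/sin(phase) is even the sign is immaterial: L = (phase/sin(phase)) * <R>_2 = (pi/3) * <R>_2.
Answer: pi/6*e12


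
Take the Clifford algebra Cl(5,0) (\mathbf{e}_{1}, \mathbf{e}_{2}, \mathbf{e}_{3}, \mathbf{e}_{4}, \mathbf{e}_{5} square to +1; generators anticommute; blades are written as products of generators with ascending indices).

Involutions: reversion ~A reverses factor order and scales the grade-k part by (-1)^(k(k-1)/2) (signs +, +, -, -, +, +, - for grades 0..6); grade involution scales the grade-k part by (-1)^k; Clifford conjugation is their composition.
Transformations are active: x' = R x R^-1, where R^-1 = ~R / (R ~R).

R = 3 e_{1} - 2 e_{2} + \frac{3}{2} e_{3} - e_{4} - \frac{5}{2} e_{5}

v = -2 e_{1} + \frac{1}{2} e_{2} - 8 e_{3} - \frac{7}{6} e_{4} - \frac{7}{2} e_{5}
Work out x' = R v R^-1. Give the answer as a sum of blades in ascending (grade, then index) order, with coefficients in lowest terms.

~R = 3 e_{1} - 2 e_{2} + \frac{3}{2} e_{3} - e_{4} - \frac{5}{2} e_{5}, and R ~R = \frac{45}{2}, so R^-1 = ~R / (\frac{45}{2}).
R v = -\frac{109}{12} - \frac{5}{2} e_{1} e_{2} - 21 e_{1} e_{3} - \frac{11}{2} e_{1} e_{4} - \frac{31}{2} e_{1} e_{5} + \frac{61}{4} e_{2} e_{3} + \frac{17}{6} e_{2} e_{4} + \frac{33}{4} e_{2} e_{5} - \frac{39}{4} e_{3} e_{4} - \frac{101}{4} e_{3} e_{5} + \frac{7}{12} e_{4} e_{5}
Answer: -\frac{19}{45} e_{1} + \frac{301}{270} e_{2} + \frac{611}{90} e_{3} + \frac{533}{270} e_{4} + \frac{149}{27} e_{5}


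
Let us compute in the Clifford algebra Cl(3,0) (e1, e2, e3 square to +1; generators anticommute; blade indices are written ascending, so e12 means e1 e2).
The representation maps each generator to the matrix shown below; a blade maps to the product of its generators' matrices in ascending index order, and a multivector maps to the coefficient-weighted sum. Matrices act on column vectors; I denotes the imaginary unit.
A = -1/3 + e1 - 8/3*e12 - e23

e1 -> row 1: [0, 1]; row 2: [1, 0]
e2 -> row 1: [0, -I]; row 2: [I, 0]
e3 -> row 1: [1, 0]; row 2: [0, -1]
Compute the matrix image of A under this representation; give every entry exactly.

Bivector images (products of the table entries): rho(e12) = rho(e1)rho(e2) = row 1: [I, 0]; row 2: [0, -I]; rho(e23) = rho(e2)rho(e3) = row 1: [0, I]; row 2: [I, 0].
M = (-1/3)*1 + (1)*rho(e1) + (-8/3)*rho(e12) + (-1)*rho(e23), summed entrywise (1 is the identity matrix):
Answer: row 1: [-1/3 - 8*I/3, 1 - I]; row 2: [1 - I, -1/3 + 8*I/3]


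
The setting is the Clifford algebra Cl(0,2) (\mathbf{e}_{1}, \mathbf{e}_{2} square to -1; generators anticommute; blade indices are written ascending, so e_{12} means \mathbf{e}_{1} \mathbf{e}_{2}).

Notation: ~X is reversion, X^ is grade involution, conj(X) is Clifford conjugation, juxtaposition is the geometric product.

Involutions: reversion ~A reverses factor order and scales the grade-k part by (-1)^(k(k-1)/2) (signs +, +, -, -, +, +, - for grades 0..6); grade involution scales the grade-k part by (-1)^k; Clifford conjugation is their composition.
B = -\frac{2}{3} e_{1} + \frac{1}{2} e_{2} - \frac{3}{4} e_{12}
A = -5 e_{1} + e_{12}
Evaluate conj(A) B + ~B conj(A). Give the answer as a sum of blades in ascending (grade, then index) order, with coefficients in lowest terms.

first term: \frac{31}{12} + \frac{1}{2} e_{1} + \frac{53}{12} e_{2} + \frac{5}{2} e_{12}
second term: \frac{49}{12} - \frac{1}{2} e_{1} + \frac{37}{12} e_{2} - \frac{5}{2} e_{12}
Answer: \frac{20}{3} + \frac{15}{2} e_{2}


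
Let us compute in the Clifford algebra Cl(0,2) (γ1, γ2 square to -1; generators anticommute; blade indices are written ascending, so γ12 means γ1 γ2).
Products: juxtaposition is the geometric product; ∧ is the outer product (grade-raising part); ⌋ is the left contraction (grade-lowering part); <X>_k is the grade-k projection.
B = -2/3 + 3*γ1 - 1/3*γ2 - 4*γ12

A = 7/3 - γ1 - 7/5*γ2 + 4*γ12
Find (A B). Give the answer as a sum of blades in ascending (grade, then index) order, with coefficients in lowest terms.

step 1: 764/45 + 73/5*γ1 + 367/45*γ2 - 112/15*γ12
Answer: 764/45 + 73/5*γ1 + 367/45*γ2 - 112/15*γ12


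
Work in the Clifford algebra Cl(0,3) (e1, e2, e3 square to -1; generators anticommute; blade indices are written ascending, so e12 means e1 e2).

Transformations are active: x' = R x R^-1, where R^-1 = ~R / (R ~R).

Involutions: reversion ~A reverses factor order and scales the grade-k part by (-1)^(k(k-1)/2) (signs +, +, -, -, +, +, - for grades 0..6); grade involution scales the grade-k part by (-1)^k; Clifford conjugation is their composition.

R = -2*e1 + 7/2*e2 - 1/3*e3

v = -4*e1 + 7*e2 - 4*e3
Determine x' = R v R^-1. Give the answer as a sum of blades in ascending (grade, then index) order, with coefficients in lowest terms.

~R = -2*e1 + 7/2*e2 - 1/3*e3, and R ~R = -589/36, so R^-1 = ~R / (-589/36).
R v = -203/6 + 20/3*e13 - 35/3*e23
Answer: -2516/589*e1 + 4403/589*e2 + 1544/589*e3


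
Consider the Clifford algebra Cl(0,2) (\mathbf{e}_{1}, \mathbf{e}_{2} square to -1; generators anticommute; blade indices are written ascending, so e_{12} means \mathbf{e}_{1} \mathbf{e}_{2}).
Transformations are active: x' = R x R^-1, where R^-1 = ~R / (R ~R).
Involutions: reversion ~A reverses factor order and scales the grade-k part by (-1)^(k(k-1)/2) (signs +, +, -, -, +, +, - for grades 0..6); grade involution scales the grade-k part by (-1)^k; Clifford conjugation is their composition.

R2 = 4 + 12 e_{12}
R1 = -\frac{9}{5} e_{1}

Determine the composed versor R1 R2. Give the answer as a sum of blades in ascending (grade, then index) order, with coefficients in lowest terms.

Distribute over the terms of R1 (each basis-blade product reordered to ascending indices, repeated generators contracted through their squares):
(-\frac{9}{5} e_{1}) R2 = -\frac{36}{5} e_{1} + \frac{108}{5} e_{2}
Answer: -\frac{36}{5} e_{1} + \frac{108}{5} e_{2}


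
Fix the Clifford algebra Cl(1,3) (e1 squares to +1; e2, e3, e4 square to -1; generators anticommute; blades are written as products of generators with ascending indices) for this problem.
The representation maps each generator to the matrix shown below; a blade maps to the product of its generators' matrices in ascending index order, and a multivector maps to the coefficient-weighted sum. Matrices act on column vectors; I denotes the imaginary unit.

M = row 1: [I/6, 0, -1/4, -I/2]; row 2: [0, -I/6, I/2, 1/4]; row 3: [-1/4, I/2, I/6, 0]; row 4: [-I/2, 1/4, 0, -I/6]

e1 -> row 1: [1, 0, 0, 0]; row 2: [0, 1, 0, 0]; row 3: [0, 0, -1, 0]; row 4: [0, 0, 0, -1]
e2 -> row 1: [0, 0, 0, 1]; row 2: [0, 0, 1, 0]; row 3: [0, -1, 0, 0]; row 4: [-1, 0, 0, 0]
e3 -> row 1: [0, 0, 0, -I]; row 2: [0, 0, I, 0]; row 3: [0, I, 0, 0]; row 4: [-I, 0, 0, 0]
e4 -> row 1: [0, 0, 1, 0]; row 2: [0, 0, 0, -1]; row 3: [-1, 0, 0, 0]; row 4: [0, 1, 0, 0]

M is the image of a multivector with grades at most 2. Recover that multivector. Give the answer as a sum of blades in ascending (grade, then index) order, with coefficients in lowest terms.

Method: the blade images are trace-orthogonal — tr(rho(e_A) rho(e_B)^-1) = 4 if A = B and 0 otherwise — and rho(e_A)^-1 = (e_A)^2 * rho(e_A) with (e_A)^2 = +1 or -1, so the coefficient of e_A in the preimage is (e_A)^2 * tr(M rho(e_A))/4.
Nonzero projections over blades of grade <= 2: e3: (e3)^2 = -1, tr(M rho(e3)) = -2, coefficient 1/2; e1 e4: (e1 e4)^2 = +1, tr(M rho(e1 e4)) = -1, coefficient -1/4; e2 e3: (e2 e3)^2 = -1, tr(M rho(e2 e3)) = 2/3, coefficient -1/6. Every other blade of grade <= 2 projects to 0.
Answer: 1/2*e3 - 1/4*e1 e4 - 1/6*e2 e3


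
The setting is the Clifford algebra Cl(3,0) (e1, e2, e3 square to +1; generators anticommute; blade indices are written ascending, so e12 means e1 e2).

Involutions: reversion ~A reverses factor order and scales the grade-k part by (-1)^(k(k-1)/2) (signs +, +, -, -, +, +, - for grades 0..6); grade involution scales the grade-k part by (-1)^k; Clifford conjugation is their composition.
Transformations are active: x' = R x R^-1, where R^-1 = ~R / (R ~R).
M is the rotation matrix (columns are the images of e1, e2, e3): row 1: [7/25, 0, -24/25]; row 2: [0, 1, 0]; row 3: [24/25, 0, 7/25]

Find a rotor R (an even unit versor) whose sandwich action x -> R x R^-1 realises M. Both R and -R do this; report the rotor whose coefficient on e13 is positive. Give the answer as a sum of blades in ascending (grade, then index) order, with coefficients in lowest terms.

Method: write R = a + b12*e12 + b13*e13 + b23*e23 with a^2 + b12^2 + b13^2 + b23^2 = 1 (so R^-1 = ~R). Expanding the columns R e_j ~R gives tr M = 4a^2 - 1 and, from the antisymmetric part, M21 - M12 = -4a*b12, M13 - M31 = 4a*b13, M32 - M23 = -4a*b23.
Here tr M = 39/25, so a^2 = (1 + tr M)/4 = 16/25 and a = ±4/5. Taking a = 4/5: M21 - M12 = 0, M13 - M31 = -48/25, M32 - M23 = 0, giving b12 = 0, b13 = -3/5, b23 = 0, i.e. R = 4/5 - 3/5*e13.
Its e13 coefficient is negative, so report the other preimage -R.
Answer: -4/5 + 3/5*e13. Why the constraint matters: R and -R act identically through the sandwich — M has trace 39/25 either way — so only the sign condition on e13 picks one of the two preimages.


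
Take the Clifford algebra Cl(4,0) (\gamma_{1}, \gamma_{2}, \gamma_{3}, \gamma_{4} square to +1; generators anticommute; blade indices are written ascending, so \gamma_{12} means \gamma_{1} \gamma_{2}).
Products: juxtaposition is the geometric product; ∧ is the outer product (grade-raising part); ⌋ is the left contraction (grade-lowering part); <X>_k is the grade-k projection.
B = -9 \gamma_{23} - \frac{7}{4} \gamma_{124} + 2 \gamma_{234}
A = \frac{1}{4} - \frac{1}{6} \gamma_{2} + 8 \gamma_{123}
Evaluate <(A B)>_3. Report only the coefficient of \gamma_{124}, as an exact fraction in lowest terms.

step 1: 72 \gamma_{1} + \frac{3}{2} \gamma_{3} - \frac{391}{24} \gamma_{14} - \frac{9}{4} \gamma_{23} + \frac{41}{3} \gamma_{34} - \frac{7}{16} \gamma_{124} + \frac{1}{2} \gamma_{234}
step 2: -\frac{7}{16} \gamma_{124} + \frac{1}{2} \gamma_{234}
Answer: -\frac{7}{16}


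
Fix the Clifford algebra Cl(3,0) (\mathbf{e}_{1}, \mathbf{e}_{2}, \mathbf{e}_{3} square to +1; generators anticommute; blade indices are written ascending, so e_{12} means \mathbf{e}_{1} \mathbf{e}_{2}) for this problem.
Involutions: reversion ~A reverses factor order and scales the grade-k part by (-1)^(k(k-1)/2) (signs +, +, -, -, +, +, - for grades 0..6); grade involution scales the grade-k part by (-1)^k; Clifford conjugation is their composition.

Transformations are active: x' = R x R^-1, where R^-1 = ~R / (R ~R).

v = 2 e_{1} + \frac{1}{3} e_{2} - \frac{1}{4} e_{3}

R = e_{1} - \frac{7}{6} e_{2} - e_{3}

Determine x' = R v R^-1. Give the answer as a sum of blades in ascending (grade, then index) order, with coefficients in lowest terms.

~R = e_{1} - \frac{7}{6} e_{2} - e_{3}, and R ~R = \frac{121}{36}, so R^-1 = ~R / (\frac{121}{36}).
R v = \frac{67}{36} + \frac{8}{3} e_{12} + \frac{7}{4} e_{13} + \frac{5}{8} e_{23}
Answer: -\frac{108}{121} e_{1} - \frac{590}{363} e_{2} - \frac{415}{484} e_{3}


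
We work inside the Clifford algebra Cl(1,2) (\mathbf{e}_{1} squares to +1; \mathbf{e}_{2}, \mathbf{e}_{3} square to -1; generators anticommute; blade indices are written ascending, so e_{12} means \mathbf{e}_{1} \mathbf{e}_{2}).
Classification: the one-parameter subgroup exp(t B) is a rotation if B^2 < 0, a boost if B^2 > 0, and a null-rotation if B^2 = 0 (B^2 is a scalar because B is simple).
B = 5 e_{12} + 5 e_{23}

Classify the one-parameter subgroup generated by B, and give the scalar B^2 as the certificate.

B^2 term by term: the squares give (5)^2*(e_{12})^2 + (5)^2*(e_{23})^2 = 25*(+1) + 25*(-1) = 0 (each basis 2-blade squares to minus the product of its generators' squares); cross terms between blades sharing an index anticommute and cancel. So B^2 = 0.
Answer: null-rotation, certificate B^2 = 0. Key observation: B^2 = 0 is a conjugation invariant, so its sign decides the class regardless of the surface form of B.


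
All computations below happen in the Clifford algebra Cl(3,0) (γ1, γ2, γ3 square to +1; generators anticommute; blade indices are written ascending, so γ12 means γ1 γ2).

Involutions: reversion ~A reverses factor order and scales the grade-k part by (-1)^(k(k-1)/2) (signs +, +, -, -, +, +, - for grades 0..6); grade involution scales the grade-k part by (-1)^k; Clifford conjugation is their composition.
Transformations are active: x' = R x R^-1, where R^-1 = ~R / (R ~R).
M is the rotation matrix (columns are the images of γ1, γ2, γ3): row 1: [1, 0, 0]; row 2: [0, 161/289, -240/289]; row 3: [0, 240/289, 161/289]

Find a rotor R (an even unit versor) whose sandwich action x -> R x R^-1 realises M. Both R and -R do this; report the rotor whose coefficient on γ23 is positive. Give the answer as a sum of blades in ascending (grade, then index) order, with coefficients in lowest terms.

Method: write R = a + b12*γ12 + b13*γ13 + b23*γ23 with a^2 + b12^2 + b13^2 + b23^2 = 1 (so R^-1 = ~R). Expanding the columns R e_j ~R gives tr M = 4a^2 - 1 and, from the antisymmetric part, M21 - M12 = -4a*b12, M13 - M31 = 4a*b13, M32 - M23 = -4a*b23.
Here tr M = 611/289, so a^2 = (1 + tr M)/4 = 225/289 and a = ±15/17. Taking a = 15/17: M21 - M12 = 0, M13 - M31 = 0, M32 - M23 = 480/289, giving b12 = 0, b13 = 0, b23 = -8/17, i.e. R = 15/17 - 8/17*γ23.
Its γ23 coefficient is negative, so report the other preimage -R.
Answer: -15/17 + 8/17*γ23. Note: both R and -R realise this M (trace 611/289); the covering map identifies them, and the γ23-coefficient sign is the tie-breaker.


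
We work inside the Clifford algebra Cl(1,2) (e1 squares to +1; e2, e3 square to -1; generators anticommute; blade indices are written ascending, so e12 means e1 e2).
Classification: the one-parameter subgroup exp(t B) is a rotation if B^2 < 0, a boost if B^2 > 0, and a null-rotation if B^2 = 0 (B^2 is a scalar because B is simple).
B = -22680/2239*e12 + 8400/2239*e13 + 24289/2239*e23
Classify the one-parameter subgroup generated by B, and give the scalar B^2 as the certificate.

B^2 term by term: the squares give (-22680/2239)^2*(e12)^2 + (8400/2239)^2*(e13)^2 + (24289/2239)^2*(e23)^2 = 514382400/5013121*(+1) + 70560000/5013121*(+1) + 589955521/5013121*(-1) = -1 (each basis 2-blade squares to minus the product of its generators' squares); cross terms between blades sharing an index anticommute and cancel. So B^2 = -1.
Answer: rotation, certificate B^2 = -1. Because -1 is invariant under every versor sandwich, the classification follows from its sign alone.


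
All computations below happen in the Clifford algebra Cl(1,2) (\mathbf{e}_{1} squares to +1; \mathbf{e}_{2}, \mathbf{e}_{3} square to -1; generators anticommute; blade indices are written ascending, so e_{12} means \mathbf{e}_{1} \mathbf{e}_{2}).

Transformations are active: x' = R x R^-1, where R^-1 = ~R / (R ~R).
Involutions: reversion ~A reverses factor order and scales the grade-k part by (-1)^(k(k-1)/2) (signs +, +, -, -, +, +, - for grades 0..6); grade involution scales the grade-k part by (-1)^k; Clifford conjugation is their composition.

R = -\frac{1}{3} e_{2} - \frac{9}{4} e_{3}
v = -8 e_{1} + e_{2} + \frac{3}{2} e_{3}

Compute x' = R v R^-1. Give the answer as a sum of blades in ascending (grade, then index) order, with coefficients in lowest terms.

~R = -\frac{1}{3} e_{2} - \frac{9}{4} e_{3}, and R ~R = -\frac{745}{144}, so R^-1 = ~R / (-\frac{745}{144}).
R v = \frac{89}{24} - \frac{8}{3} e_{12} - 18 e_{13} + \frac{7}{4} e_{23}
Answer: 8 e_{1} - \frac{389}{745} e_{2} + \frac{2571}{1490} e_{3}


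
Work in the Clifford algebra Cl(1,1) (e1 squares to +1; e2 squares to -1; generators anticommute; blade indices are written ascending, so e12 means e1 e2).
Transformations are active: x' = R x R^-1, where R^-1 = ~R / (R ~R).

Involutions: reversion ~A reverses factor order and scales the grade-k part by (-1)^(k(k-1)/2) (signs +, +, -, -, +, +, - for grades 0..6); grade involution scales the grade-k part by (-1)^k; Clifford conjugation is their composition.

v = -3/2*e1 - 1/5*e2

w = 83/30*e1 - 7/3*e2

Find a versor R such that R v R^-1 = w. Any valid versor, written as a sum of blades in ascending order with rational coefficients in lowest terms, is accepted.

Why this works: both vectors square to 221/100, so q(v) = q(w) and R = v + w = 19/15*e1 - 38/15*e2 carries v to w — its own direction survives, the complement (v - w)/2 flips.
Answer: 19/15*e1 - 38/15*e2


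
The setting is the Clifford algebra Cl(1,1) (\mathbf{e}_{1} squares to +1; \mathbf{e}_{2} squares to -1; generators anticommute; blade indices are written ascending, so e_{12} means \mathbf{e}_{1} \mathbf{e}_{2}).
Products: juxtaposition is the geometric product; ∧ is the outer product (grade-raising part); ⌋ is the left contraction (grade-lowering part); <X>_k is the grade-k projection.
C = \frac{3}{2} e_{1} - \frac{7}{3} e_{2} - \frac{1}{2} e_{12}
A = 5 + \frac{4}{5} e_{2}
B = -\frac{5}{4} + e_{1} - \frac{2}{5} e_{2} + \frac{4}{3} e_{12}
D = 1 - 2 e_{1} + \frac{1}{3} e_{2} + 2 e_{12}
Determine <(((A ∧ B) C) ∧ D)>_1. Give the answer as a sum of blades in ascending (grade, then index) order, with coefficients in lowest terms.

step 1: -\frac{25}{4} + 5 e_{1} - 3 e_{2} + \frac{88}{15} e_{12}
step 2: -\frac{73}{30} + \frac{2093}{360} e_{1} + \frac{197}{60} e_{2} - \frac{97}{24} e_{12}
step 3: -\frac{73}{30} + \frac{769}{72} e_{1} + \frac{89}{36} e_{2} - \frac{109}{270} e_{12}
step 4: \frac{769}{72} e_{1} + \frac{89}{36} e_{2}
Answer: \frac{769}{72} e_{1} + \frac{89}{36} e_{2}


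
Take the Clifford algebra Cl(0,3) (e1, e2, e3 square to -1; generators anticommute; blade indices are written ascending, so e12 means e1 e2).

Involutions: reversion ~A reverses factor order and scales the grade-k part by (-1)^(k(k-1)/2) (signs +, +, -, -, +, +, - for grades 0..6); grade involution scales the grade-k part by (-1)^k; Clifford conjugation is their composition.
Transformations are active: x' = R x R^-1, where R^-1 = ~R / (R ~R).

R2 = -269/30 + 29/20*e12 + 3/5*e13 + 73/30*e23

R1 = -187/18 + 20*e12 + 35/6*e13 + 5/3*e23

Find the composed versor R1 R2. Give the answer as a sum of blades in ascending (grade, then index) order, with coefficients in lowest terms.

Distribute over the terms of R1 (each basis-blade product reordered to ascending indices, repeated generators contracted through their squares):
(-187/18) R2 = 50303/540 - 5423/360*e12 - 187/30*e13 - 13651/540*e23
(20*e12) R2 = -29 - 538/3*e12 - 146/3*e13 + 12*e23
(35/6*e13) R2 = -7/2 + 511/36*e12 - 1883/36*e13 - 203/24*e23
(5/3*e23) R2 = -73/18 - e12 + 29/12*e13 - 269/18*e23
Summing the partial products and collecting blades:
Answer: 30563/540 - 65233/360*e12 - 9431/90*e13 - 39617/1080*e23


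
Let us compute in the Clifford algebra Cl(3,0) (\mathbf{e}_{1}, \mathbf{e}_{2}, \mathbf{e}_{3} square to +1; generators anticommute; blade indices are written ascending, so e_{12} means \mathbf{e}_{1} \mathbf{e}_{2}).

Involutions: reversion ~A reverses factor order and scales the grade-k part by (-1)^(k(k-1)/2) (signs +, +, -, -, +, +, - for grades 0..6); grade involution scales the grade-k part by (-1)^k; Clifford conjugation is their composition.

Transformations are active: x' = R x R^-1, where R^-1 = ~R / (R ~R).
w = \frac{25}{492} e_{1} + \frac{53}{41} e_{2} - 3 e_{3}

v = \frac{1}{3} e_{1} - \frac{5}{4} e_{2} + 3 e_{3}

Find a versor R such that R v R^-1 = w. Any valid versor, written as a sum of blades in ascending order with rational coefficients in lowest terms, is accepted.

Key observation: q(v) = q(w) = \frac{1537}{144} (sandwiches preserve the norm), so R = v + w = \frac{63}{164} e_{1} + \frac{7}{164} e_{2} works whenever it is invertible — the component of v along it is kept and (v - w)/2 reverses, sending v to w.
Answer: \frac{63}{164} e_{1} + \frac{7}{164} e_{2}


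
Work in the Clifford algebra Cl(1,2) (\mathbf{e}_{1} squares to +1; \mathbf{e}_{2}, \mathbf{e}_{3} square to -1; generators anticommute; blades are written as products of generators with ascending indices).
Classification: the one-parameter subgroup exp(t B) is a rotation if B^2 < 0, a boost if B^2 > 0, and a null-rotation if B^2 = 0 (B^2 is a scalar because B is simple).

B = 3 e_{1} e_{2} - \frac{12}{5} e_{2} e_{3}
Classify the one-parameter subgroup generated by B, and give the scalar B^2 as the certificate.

B^2 term by term: the squares give (3)^2*(e_{1} e_{2})^2 + (-\frac{12}{5})^2*(e_{2} e_{3})^2 = 9*(+1) + \frac{144}{25}*(-1) = \frac{81}{25} (each basis 2-blade squares to minus the product of its generators' squares); cross terms between blades sharing an index anticommute and cancel. So B^2 = \frac{81}{25}.
Answer: boost, certificate B^2 = \frac{81}{25}. Certificate logic: \frac{81}{25} is a conjugation-invariant scalar, so its sign fixes rotation versus boost versus null-rotation outright.


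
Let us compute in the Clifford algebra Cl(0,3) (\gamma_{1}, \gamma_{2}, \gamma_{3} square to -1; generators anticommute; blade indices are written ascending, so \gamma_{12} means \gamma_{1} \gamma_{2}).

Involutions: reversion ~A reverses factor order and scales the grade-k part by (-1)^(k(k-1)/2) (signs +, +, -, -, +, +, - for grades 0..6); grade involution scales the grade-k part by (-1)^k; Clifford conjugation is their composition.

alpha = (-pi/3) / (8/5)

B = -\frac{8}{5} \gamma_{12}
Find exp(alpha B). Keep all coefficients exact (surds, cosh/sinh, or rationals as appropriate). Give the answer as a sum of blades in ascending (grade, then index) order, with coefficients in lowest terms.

B^2 = (-\frac{8}{5})^2*(\gamma_{12})^2 = \frac{64}{25}*(-1) = -\frac{64}{25} (a basis 2-blade squares to minus the product of its generators' squares).
B^2 = -\frac{64}{25} — B^2 < 0, so the exponential closes trigonometrically: l = \frac{8}{5}, alpha*l = - \frac{\pi}{3}, so exp(alpha B) = cos(- \frac{\pi}{3}) + (sin(- \frac{\pi}{3})/(\frac{8}{5}))*B = \frac{1}{2} + (- \frac{5 \sqrt{3}}{16})*B.
Answer: \frac{1}{2} + \frac{\sqrt{3}}{2} \gamma_{12}


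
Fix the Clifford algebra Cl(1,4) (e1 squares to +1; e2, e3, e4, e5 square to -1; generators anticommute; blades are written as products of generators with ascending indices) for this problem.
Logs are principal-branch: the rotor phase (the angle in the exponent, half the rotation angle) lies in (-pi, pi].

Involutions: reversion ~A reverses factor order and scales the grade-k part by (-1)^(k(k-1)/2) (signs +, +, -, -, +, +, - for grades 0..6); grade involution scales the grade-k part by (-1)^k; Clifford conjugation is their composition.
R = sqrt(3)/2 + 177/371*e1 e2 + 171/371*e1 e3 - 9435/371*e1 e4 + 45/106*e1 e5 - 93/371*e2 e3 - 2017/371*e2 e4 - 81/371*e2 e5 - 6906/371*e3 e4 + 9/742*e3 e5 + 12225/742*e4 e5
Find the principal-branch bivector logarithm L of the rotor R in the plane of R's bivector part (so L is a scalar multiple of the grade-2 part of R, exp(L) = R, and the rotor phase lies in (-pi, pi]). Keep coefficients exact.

The scalar part of R is sqrt(3)/2, which fixes the principal-branch rotor phase; the unit plane is then the bivector part divided by the sine of that phase, and L is that plane scaled by the phase.
Concretely: cos(phase) = sqrt(3)/2 gives phase = ±pi/6, and since phase/sin(phase) is even the sign is immaterial: L = (phase/sin(phase)) * <R>_2 = (pi/3) * <R>_2.
Answer: 59*pi/371*e1 e2 + 57*pi/371*e1 e3 - 3145*pi/371*e1 e4 + 15*pi/106*e1 e5 - 31*pi/371*e2 e3 - 2017*pi/1113*e2 e4 - 27*pi/371*e2 e5 - 2302*pi/371*e3 e4 + 3*pi/742*e3 e5 + 4075*pi/742*e4 e5


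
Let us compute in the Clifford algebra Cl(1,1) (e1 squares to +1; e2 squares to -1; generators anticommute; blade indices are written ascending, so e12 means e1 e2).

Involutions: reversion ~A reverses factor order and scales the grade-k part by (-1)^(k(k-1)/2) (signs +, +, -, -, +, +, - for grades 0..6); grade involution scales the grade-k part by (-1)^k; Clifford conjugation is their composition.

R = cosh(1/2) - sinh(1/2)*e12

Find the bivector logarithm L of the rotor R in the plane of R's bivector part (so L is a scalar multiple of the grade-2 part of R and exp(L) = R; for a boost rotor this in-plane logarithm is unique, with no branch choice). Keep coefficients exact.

The scalar part of R is cosh(1/2), giving the rapidity magnitude (cosh is even); the bivector part supplies orientation, its quotient by sinh of the rapidity is the plane, and L = rapidity * plane — unique in that plane, since flipping both signs leaves L unchanged.
Concretely: cosh(rapidity) = cosh(1/2) gives rapidity = ±1/2, and since rapidity/sinh(rapidity) is even the sign is immaterial: L = (rapidity/sinh(rapidity)) * <R>_2 = (1/(2*sinh(1/2))) * <R>_2.
Answer: -1/2*e12


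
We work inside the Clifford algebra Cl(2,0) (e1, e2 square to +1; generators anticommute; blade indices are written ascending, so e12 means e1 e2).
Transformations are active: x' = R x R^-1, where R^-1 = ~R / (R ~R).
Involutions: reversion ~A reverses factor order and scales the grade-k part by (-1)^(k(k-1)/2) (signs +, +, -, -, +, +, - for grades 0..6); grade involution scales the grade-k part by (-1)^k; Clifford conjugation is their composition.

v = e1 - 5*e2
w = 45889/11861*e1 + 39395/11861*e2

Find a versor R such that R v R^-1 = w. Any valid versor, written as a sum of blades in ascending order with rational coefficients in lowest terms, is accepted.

The midline construction: v and w both square to 26, so reflecting in their sum 57750/11861*e1 - 19910/11861*e2 exchanges them.
Answer: 57750/11861*e1 - 19910/11861*e2


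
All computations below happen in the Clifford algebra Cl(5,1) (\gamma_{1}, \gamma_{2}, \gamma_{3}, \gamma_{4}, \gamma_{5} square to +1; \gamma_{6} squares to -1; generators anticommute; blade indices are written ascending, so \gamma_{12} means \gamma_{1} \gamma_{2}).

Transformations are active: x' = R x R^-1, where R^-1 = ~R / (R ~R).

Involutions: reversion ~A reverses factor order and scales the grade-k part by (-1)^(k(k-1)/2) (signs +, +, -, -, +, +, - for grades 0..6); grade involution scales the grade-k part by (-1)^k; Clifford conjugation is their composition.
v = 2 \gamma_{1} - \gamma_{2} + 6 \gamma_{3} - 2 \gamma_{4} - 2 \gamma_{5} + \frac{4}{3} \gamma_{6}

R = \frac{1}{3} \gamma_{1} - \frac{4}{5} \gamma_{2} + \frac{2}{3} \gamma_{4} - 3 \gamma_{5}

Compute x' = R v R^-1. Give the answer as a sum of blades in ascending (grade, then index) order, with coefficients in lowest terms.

~R = \frac{1}{3} \gamma_{1} - \frac{4}{5} \gamma_{2} + \frac{2}{3} \gamma_{4} - 3 \gamma_{5}, and R ~R = \frac{2294}{225}, so R^-1 = ~R / (\frac{2294}{225}).
R v = \frac{92}{15} + \frac{19}{15} \gamma_{12} + 2 \gamma_{13} - 2 \gamma_{14} + \frac{16}{3} \gamma_{15} + \frac{4}{9} \gamma_{16} - \frac{24}{5} \gamma_{23} + \frac{34}{15} \gamma_{24} - \frac{7}{5} \gamma_{25} - \frac{16}{15} \gamma_{26} - 4 \gamma_{34} + 18 \gamma_{35} - \frac{22}{3} \gamma_{45} + \frac{8}{9} \gamma_{46} - 4 \gamma_{56}
Answer: -\frac{1834}{1147} \gamma_{1} + \frac{43}{1147} \gamma_{2} - 6 \gamma_{3} + \frac{3214}{1147} \gamma_{4} - \frac{1846}{1147} \gamma_{5} - \frac{4}{3} \gamma_{6}


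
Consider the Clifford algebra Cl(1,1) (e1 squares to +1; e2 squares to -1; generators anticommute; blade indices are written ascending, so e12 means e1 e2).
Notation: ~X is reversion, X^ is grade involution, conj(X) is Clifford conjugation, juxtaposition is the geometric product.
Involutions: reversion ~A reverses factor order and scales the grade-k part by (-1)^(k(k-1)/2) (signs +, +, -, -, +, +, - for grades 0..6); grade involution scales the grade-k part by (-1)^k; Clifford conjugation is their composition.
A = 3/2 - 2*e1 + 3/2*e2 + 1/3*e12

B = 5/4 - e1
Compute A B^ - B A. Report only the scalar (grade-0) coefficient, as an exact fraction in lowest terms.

first term: -1/8 - e1 + 37/24*e2 - 13/12*e12
second term: 31/8 - 4*e1 + 37/24*e2 - 13/12*e12
Answer: -4


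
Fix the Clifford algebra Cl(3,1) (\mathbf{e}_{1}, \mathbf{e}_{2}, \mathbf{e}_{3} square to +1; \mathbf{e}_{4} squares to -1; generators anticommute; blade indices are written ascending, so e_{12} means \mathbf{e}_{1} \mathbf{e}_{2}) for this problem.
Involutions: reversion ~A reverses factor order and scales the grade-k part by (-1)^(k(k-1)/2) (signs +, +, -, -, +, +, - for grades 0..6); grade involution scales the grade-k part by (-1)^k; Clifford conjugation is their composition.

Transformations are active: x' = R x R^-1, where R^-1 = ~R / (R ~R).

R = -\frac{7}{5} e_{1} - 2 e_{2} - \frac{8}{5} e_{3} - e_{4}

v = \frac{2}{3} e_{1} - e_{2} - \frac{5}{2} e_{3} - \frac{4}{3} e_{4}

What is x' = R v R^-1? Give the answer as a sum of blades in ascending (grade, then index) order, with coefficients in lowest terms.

~R = -\frac{7}{5} e_{1} - 2 e_{2} - \frac{8}{5} e_{3} - e_{4}, and R ~R = \frac{188}{25}, so R^-1 = ~R / (\frac{188}{25}).
R v = \frac{56}{15} + \frac{41}{15} e_{12} + \frac{137}{30} e_{13} + \frac{38}{15} e_{14} + \frac{17}{5} e_{23} + \frac{5}{3} e_{24} - \frac{11}{30} e_{34}
Answer: -\frac{290}{141} e_{1} - \frac{139}{141} e_{2} + \frac{257}{282} e_{3} + \frac{16}{47} e_{4}


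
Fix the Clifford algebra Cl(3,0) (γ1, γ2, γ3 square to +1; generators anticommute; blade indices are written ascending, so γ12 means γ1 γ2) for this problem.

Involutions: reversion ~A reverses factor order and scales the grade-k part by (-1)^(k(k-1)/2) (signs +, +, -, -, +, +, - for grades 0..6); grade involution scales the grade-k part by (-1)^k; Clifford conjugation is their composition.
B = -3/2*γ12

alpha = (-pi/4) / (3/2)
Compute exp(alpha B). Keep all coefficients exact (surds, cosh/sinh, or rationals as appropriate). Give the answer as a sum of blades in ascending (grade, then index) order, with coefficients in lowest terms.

B^2 = (-3/2)^2*(γ12)^2 = 9/4*(-1) = -9/4 (a basis 2-blade squares to minus the product of its generators' squares).
B^2 = -9/4 — since the square is negative, the closed form is circular: l = 3/2, alpha*l = -pi/4, so exp(alpha B) = cos(-pi/4) + (sin(-pi/4)/(3/2))*B = sqrt(2)/2 + (-sqrt(2)/3)*B.
Answer: sqrt(2)/2 + sqrt(2)/2*γ12
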